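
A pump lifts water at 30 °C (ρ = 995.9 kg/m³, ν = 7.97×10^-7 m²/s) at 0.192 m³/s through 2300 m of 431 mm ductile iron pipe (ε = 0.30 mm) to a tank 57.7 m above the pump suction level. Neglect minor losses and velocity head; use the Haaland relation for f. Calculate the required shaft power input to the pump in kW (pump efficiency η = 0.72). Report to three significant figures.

P_shaft ≈ 173 kW

V = 4Q/(πD²) = 1.316 m/s; Re = 7.12×10^5; ε/D = 6.96×10^-4; f = 0.01853
h_f = f(L/D)V²/2g = 8.728 m
Total head H = z + h_f = 57.7 + 8.728 = 66.43 m
P_hyd = ρgQH = 995.9·9.81·0.192·66.43 = 124.6 kW
P_shaft = P_hyd/η = 124.6/0.72 = 173.1 kW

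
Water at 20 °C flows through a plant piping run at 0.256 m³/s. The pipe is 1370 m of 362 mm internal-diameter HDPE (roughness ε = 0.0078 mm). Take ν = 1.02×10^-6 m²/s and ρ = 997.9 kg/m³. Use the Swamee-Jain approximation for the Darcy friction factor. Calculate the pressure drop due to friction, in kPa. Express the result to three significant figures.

V = 4Q/(πD²) = 4·0.256/(π·0.362²) = 2.487 m/s
Re = VD/ν = 2.487·0.362/1.02×10^-6 = 8.83×10^5 → turbulent
ε/D = 0.0078/362 = 2.15×10^-5
Swamee-Jain: f = 0.01233
h_f = f(L/D)V²/(2g) = 0.01233·(1370/0.362)·2.487²/(2·9.81) = 14.71 m
Δp = ρg·h_f = 997.9·9.81·14.71 = 144.0 kPa

Δp ≈ 144 kPa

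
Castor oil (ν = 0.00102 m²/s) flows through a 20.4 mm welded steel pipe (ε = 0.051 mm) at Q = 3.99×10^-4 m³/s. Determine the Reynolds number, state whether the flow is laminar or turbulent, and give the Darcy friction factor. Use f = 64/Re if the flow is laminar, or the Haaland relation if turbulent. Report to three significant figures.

Re ≈ 24.4; laminar; f = 64/Re ≈ 2.62

V = 4Q/(πD²) = 1.221 m/s
Re = VD/ν = 1.221·0.0204/0.00102 = 24.4
Re < 2300 → laminar → f = 64/Re = 2.621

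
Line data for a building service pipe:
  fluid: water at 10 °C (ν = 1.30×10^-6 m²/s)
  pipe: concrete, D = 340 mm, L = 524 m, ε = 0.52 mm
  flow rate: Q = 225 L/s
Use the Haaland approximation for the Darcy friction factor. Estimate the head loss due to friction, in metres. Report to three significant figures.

h_f ≈ 10.7 m

V = 4Q/(πD²) = 4·0.225/(π·0.340²) = 2.478 m/s
Re = VD/ν = 2.478·0.340/1.30×10^-6 = 6.48×10^5 → turbulent
ε/D = 0.52/340 = 0.00153
Haaland: f = 0.02218
h_f = f(L/D)V²/(2g) = 0.02218·(524/0.340)·2.478²/(2·9.81) = 10.70 m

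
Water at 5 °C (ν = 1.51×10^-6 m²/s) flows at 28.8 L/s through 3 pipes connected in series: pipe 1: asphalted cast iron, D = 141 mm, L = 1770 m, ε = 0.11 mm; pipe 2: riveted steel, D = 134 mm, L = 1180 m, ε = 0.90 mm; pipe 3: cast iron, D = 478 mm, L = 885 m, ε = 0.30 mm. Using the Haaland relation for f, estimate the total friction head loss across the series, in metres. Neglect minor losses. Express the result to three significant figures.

H ≈ 107 m

Pipe 1: V = 1.844 m/s, Re = 1.72×10^5, ε/D = 7.80×10^-4, f = 0.02019, h_1 = f(L/D)V²/2g = 43.95 m
Pipe 2: V = 2.042 m/s, Re = 1.81×10^5, ε/D = 0.00672, f = 0.03374, h_2 = f(L/D)V²/2g = 63.15 m
Pipe 3: V = 0.1605 m/s, Re = 5.08×10^4, ε/D = 6.28×10^-4, f = 0.02259, h_3 = f(L/D)V²/2g = 0.05490 m
Series → Q common, losses add: H = Σh = 107.2 m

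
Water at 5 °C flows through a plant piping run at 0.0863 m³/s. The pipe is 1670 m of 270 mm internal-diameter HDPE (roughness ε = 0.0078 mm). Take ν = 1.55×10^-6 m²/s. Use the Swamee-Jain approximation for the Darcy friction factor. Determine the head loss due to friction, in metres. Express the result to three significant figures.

h_f ≈ 10.8 m

V = 4Q/(πD²) = 4·0.0863/(π·0.270²) = 1.507 m/s
Re = VD/ν = 1.507·0.270/1.55×10^-6 = 2.63×10^5 → turbulent
ε/D = 0.0078/270 = 2.89×10^-5
Swamee-Jain: f = 0.01505
h_f = f(L/D)V²/(2g) = 0.01505·(1670/0.270)·1.507²/(2·9.81) = 10.78 m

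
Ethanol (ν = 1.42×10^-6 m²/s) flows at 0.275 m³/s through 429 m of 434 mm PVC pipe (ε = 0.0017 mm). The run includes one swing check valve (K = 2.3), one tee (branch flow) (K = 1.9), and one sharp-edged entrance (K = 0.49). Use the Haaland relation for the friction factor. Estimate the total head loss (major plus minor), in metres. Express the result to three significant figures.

H_L ≈ 3.06 m

V = 4Q/(πD²) = 1.859 m/s; V²/2g = 0.1761 m
Re = 5.68×10^5, ε/D = 3.92×10^-6 → f = 0.01282 (Haaland)
Major: h_f = f(L/D)·V²/2g = 0.01282·988.5·0.1761 = 2.231 m
Minor: ΣK = 4.69; h_m = ΣK·V²/2g = 0.8260 m
Total H_L = 2.231 + 0.8260 = 3.057 m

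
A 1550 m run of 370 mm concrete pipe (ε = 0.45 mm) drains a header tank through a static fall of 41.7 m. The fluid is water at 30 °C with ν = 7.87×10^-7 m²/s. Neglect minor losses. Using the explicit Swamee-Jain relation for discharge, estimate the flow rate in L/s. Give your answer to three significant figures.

Swamee-Jain (Type II): Q = -0.965·√(gD⁵h_f/L)·ln[ε/(3.7D) + √(3.17ν²L/(gD³h_f))]
√(gD⁵h_f/L) = √(9.81·0.370⁵·41.7/1550) = 0.04278
ε/(3.7D) = 3.29×10^-4; √(3.17ν²L/(gD³h_f)) = 1.21×10^-5
Q = -0.965·0.04278·ln(3.408×10^-4) = 0.3296 m³/s
Check: V = 3.07 m/s, Re = 1.44×10^6, f = 0.02086, h_f = 41.9 m ≈ 41.7 m ✓

Q ≈ 330 L/s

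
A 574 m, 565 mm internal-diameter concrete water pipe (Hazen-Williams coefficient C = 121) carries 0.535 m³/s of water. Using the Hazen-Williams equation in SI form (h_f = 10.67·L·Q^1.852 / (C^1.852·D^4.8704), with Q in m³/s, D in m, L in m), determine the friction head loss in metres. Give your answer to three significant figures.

h_f = 10.67·574·0.535^1.852 / (121^1.852·0.565^4.8704) = 4.308 m

h_f ≈ 4.31 m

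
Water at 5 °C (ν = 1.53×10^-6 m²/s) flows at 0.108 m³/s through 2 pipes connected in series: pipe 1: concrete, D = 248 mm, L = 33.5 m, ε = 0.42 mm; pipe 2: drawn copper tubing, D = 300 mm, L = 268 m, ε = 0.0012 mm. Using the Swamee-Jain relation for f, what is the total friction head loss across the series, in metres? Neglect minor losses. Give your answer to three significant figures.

Pipe 1: V = 2.236 m/s, Re = 3.62×10^5, ε/D = 0.00169, f = 0.02312, h_1 = f(L/D)V²/2g = 0.7956 m
Pipe 2: V = 1.528 m/s, Re = 3.00×10^5, ε/D = 4.00×10^-6, f = 0.01442, h_2 = f(L/D)V²/2g = 1.533 m
Series → Q common, losses add: H = Σh = 2.329 m

H ≈ 2.33 m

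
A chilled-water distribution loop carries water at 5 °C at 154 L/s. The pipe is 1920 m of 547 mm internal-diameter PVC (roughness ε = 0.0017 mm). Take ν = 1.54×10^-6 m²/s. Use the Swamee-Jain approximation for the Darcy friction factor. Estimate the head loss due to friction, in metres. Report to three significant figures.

V = 4Q/(πD²) = 4·0.154/(π·0.547²) = 0.6553 m/s
Re = VD/ν = 0.6553·0.547/1.54×10^-6 = 2.33×10^5 → turbulent
ε/D = 0.0017/547 = 3.11×10^-6
Swamee-Jain: f = 0.01511
h_f = f(L/D)V²/(2g) = 0.01511·(1920/0.547)·0.6553²/(2·9.81) = 1.161 m

h_f ≈ 1.16 m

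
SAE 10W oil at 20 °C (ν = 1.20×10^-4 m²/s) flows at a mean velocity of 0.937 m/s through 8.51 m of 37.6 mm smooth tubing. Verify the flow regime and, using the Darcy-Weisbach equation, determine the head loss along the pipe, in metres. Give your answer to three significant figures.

Re = VD/ν = 0.937·0.03760/1.20×10^-4 = 294 → laminar (Re < 2300)
f = 64/Re = 0.2180
h_f = f(L/D)V²/(2g) = 0.2180·(8.51/0.03760)·0.937²/(2·9.81) = 2.208 m

h_f ≈ 2.21 m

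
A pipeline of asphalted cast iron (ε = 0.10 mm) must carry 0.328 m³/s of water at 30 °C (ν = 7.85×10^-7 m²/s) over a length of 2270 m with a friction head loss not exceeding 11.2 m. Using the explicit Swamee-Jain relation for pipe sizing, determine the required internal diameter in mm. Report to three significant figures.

Swamee-Jain (Type III): D = 0.66·[ε^1.25·(LQ²/(gh_f))^4.75 + ν·Q^9.4·(L/(gh_f))^5.2]^0.04
LQ²/(gh_f) = 2.223; L/(gh_f) = 20.66
Term 1 = ε^1.25·(…)^4.75 = 4.44×10^-4; Term 2 = ν·Q^9.4·(…)^5.2 = 1.52×10^-4
D = 0.66·(4.44×10^-4 + 1.52×10^-4)^0.04 = 0.4904 m = 490 mm
Check: V = 1.74 m/s, Re = 1.08×10^6, f = 0.01475, h_f = 10.5 m ≈ 11.2 m ✓

D ≈ 490 mm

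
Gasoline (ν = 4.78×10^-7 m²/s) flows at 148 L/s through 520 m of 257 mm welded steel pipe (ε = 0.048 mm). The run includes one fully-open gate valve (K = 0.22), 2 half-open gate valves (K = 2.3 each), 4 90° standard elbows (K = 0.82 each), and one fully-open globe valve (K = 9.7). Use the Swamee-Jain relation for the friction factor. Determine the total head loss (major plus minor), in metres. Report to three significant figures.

V = 4Q/(πD²) = 2.853 m/s; V²/2g = 0.4149 m
Re = 1.53×10^6, ε/D = 1.87×10^-4 → f = 0.01431 (Swamee-Jain)
Major: h_f = f(L/D)·V²/2g = 0.01431·2023·0.4149 = 12.01 m
Minor: ΣK = 17.8; h_m = ΣK·V²/2g = 7.385 m
Total H_L = 12.01 + 7.385 = 19.39 m

H_L ≈ 19.4 m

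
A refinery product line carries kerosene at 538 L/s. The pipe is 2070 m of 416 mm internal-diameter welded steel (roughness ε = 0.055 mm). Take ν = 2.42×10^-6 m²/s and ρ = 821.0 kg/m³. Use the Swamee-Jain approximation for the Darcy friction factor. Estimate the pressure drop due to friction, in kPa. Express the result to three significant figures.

V = 4Q/(πD²) = 4·0.538/(π·0.416²) = 3.958 m/s
Re = VD/ν = 3.958·0.416/2.42×10^-6 = 6.80×10^5 → turbulent
ε/D = 0.055/416 = 1.32×10^-4
Swamee-Jain: f = 0.01440
h_f = f(L/D)V²/(2g) = 0.01440·(2070/0.416)·3.958²/(2·9.81) = 57.21 m
Δp = ρg·h_f = 821.0·9.81·57.21 = 460.7 kPa

Δp ≈ 461 kPa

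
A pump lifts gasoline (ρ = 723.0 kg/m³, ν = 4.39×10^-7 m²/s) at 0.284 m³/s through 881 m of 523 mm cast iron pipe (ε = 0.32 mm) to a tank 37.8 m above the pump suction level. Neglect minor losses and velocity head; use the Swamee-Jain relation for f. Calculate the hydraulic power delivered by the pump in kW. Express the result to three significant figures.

P_hyd ≈ 81.5 kW

V = 4Q/(πD²) = 1.322 m/s; Re = 1.57×10^6; ε/D = 6.12×10^-4; f = 0.01784
h_f = f(L/D)V²/2g = 2.677 m
Total head H = z + h_f = 37.8 + 2.677 = 40.48 m
P_hyd = ρgQH = 723.0·9.81·0.284·40.48 = 81.53 kW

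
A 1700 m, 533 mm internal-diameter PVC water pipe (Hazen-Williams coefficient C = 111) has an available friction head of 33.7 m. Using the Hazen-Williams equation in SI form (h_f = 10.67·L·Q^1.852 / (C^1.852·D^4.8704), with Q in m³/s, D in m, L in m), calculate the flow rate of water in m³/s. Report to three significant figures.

Q ≈ 0.711 m³/s

Rearranging: Q = [h_f·C^1.852·D^4.8704 / (10.67·L)]^(1/1.852)
Q = [33.7·111^1.852·0.533^4.8704 / (10.67·1700)]^0.540 = 0.7113 m³/s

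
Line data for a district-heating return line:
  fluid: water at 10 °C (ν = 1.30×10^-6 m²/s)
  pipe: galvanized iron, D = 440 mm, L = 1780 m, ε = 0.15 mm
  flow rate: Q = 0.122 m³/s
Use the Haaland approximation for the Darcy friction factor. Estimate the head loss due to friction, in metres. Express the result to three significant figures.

V = 4Q/(πD²) = 4·0.122/(π·0.440²) = 0.8024 m/s
Re = VD/ν = 0.8024·0.440/1.30×10^-6 = 2.72×10^5 → turbulent
ε/D = 0.15/440 = 3.41×10^-4
Haaland: f = 0.01723
h_f = f(L/D)V²/(2g) = 0.01723·(1780/0.440)·0.8024²/(2·9.81) = 2.287 m

h_f ≈ 2.29 m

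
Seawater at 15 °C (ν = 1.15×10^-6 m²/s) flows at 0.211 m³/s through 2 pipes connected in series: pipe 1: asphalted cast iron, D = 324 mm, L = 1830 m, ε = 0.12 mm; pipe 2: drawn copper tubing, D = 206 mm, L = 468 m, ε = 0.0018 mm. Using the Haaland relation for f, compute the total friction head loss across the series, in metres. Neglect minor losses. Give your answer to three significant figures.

H ≈ 84.4 m

Pipe 1: V = 2.559 m/s, Re = 7.21×10^5, ε/D = 3.70×10^-4, f = 0.01640, h_1 = f(L/D)V²/2g = 30.92 m
Pipe 2: V = 6.331 m/s, Re = 1.13×10^6, ε/D = 8.74×10^-6, f = 0.01152, h_2 = f(L/D)V²/2g = 53.44 m
Series → Q common, losses add: H = Σh = 84.37 m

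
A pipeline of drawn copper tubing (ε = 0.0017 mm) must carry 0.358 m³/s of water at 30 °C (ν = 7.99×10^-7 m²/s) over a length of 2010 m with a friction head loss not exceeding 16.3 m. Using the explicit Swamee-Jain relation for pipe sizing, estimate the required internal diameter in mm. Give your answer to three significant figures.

Swamee-Jain (Type III): D = 0.66·[ε^1.25·(LQ²/(gh_f))^4.75 + ν·Q^9.4·(L/(gh_f))^5.2]^0.04
LQ²/(gh_f) = 1.611; L/(gh_f) = 12.57
Term 1 = ε^1.25·(…)^4.75 = 5.91×10^-7; Term 2 = ν·Q^9.4·(…)^5.2 = 2.66×10^-5
D = 0.66·(5.91×10^-7 + 2.66×10^-5)^0.04 = 0.4335 m = 433 mm
Check: V = 2.43 m/s, Re = 1.32×10^6, f = 0.01121, h_f = 15.6 m ≈ 16.3 m ✓

D ≈ 433 mm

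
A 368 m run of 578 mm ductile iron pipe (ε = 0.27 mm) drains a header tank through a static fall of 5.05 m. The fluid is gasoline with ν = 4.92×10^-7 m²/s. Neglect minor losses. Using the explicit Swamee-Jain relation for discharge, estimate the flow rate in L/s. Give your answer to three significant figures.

Q ≈ 804 L/s

Swamee-Jain (Type II): Q = -0.965·√(gD⁵h_f/L)·ln[ε/(3.7D) + √(3.17ν²L/(gD³h_f))]
√(gD⁵h_f/L) = √(9.81·0.578⁵·5.05/368) = 0.09319
ε/(3.7D) = 1.26×10^-4; √(3.17ν²L/(gD³h_f)) = 5.43×10^-6
Q = -0.965·0.09319·ln(1.317×10^-4) = 0.8035 m³/s
Check: V = 3.06 m/s, Re = 3.60×10^6, f = 0.01665, h_f = 5.07 m ≈ 5.05 m ✓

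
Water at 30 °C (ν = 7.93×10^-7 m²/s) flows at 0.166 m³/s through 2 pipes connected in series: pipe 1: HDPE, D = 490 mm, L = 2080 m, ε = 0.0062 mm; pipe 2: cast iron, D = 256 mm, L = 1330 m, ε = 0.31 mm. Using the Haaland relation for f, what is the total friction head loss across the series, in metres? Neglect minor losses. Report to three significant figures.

Pipe 1: V = 0.8803 m/s, Re = 5.44×10^5, ε/D = 1.27×10^-5, f = 0.01302, h_1 = f(L/D)V²/2g = 2.183 m
Pipe 2: V = 3.225 m/s, Re = 1.04×10^6, ε/D = 0.00121, f = 0.02085, h_2 = f(L/D)V²/2g = 57.42 m
Series → Q common, losses add: H = Σh = 59.60 m

H ≈ 59.6 m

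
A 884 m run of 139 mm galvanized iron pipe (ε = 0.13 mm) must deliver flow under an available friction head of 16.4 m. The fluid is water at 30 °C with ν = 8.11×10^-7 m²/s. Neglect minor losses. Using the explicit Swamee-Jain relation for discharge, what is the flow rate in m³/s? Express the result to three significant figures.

Q ≈ 0.0239 m³/s

Swamee-Jain (Type II): Q = -0.965·√(gD⁵h_f/L)·ln[ε/(3.7D) + √(3.17ν²L/(gD³h_f))]
√(gD⁵h_f/L) = √(9.81·0.139⁵·16.4/884) = 0.003073
ε/(3.7D) = 2.53×10^-4; √(3.17ν²L/(gD³h_f)) = 6.53×10^-5
Q = -0.965·0.003073·ln(3.181×10^-4) = 0.02388 m³/s
Check: V = 1.57 m/s, Re = 2.70×10^5, f = 0.02058, h_f = 16.5 m ≈ 16.4 m ✓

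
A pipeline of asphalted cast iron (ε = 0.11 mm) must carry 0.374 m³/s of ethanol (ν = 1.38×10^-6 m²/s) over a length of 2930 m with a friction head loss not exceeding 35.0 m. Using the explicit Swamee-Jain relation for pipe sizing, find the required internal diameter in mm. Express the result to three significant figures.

Swamee-Jain (Type III): D = 0.66·[ε^1.25·(LQ²/(gh_f))^4.75 + ν·Q^9.4·(L/(gh_f))^5.2]^0.04
LQ²/(gh_f) = 1.194; L/(gh_f) = 8.534
Term 1 = ε^1.25·(…)^4.75 = 2.61×10^-5; Term 2 = ν·Q^9.4·(…)^5.2 = 9.26×10^-6
D = 0.66·(2.61×10^-5 + 9.26×10^-6)^0.04 = 0.4380 m = 438 mm
Check: V = 2.48 m/s, Re = 7.88×10^5, f = 0.01549, h_f = 32.5 m ≈ 35.0 m ✓

D ≈ 438 mm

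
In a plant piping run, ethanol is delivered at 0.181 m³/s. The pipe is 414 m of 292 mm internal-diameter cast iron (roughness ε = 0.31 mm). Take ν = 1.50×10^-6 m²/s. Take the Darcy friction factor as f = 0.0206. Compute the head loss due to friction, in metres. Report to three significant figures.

V = 4Q/(πD²) = 4·0.181/(π·0.292²) = 2.703 m/s
h_f = f(L/D)V²/(2g) = 0.02060·(414/0.292)·2.703²/(2·9.81) = 10.88 m

h_f ≈ 10.9 m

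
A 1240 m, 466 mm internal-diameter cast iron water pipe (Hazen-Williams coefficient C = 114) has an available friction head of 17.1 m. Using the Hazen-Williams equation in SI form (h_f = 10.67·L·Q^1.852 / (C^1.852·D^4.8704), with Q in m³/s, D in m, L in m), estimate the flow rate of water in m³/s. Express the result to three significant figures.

Q ≈ 0.422 m³/s

Rearranging: Q = [h_f·C^1.852·D^4.8704 / (10.67·L)]^(1/1.852)
Q = [17.1·114^1.852·0.466^4.8704 / (10.67·1240)]^0.540 = 0.4218 m³/s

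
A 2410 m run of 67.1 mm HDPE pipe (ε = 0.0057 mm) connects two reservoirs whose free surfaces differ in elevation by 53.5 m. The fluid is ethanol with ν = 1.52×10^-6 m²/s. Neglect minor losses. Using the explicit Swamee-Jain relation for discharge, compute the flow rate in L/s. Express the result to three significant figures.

Q ≈ 4.17 L/s

Swamee-Jain (Type II): Q = -0.965·√(gD⁵h_f/L)·ln[ε/(3.7D) + √(3.17ν²L/(gD³h_f))]
√(gD⁵h_f/L) = √(9.81·0.0671⁵·53.5/2410) = 5.443×10^-4
ε/(3.7D) = 2.30×10^-5; √(3.17ν²L/(gD³h_f)) = 3.34×10^-4
Q = -0.965·5.443×10^-4·ln(3.566×10^-4) = 0.004170 m³/s
Check: V = 1.18 m/s, Re = 5.21×10^4, f = 0.02093, h_f = 53.3 m ≈ 53.5 m ✓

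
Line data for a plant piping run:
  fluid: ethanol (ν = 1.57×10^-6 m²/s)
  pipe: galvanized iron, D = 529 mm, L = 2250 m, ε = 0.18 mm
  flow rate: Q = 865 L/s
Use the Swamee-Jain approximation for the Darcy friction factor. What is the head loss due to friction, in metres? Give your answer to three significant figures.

h_f ≈ 53.5 m

V = 4Q/(πD²) = 4·0.865/(π·0.529²) = 3.936 m/s
Re = VD/ν = 3.936·0.529/1.57×10^-6 = 1.33×10^6 → turbulent
ε/D = 0.18/529 = 3.40×10^-4
Swamee-Jain: f = 0.01594
h_f = f(L/D)V²/(2g) = 0.01594·(2250/0.529)·3.936²/(2·9.81) = 53.54 m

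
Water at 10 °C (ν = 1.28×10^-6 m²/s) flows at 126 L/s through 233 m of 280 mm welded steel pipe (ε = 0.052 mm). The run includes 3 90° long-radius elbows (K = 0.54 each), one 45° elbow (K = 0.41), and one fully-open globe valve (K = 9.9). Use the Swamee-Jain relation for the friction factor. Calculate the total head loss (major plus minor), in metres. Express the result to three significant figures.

V = 4Q/(πD²) = 2.046 m/s; V²/2g = 0.2134 m
Re = 4.48×10^5, ε/D = 1.86×10^-4 → f = 0.01553 (Swamee-Jain)
Major: h_f = f(L/D)·V²/2g = 0.01553·832.1·0.2134 = 2.758 m
Minor: ΣK = 11.9; h_m = ΣK·V²/2g = 2.546 m
Total H_L = 2.758 + 2.546 = 5.305 m

H_L ≈ 5.30 m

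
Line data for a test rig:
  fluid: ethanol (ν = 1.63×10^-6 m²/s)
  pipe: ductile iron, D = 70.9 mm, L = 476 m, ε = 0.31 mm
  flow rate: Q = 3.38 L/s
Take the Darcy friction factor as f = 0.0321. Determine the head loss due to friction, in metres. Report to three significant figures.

V = 4Q/(πD²) = 4·0.00338/(π·0.0709²) = 0.8561 m/s
h_f = f(L/D)V²/(2g) = 0.03210·(476/0.0709)·0.8561²/(2·9.81) = 8.051 m

h_f ≈ 8.05 m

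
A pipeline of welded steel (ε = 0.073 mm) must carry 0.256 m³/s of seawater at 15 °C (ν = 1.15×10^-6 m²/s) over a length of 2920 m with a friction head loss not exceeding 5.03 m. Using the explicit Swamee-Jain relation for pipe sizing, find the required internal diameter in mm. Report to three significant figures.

Swamee-Jain (Type III): D = 0.66·[ε^1.25·(LQ²/(gh_f))^4.75 + ν·Q^9.4·(L/(gh_f))^5.2]^0.04
LQ²/(gh_f) = 3.878; L/(gh_f) = 59.18
Term 1 = ε^1.25·(…)^4.75 = 0.00422; Term 2 = ν·Q^9.4·(…)^5.2 = 0.00517
D = 0.66·(0.00422 + 0.00517)^0.04 = 0.5476 m = 548 mm
Check: V = 1.09 m/s, Re = 5.18×10^5, f = 0.01479, h_f = 4.75 m ≈ 5.03 m ✓

D ≈ 548 mm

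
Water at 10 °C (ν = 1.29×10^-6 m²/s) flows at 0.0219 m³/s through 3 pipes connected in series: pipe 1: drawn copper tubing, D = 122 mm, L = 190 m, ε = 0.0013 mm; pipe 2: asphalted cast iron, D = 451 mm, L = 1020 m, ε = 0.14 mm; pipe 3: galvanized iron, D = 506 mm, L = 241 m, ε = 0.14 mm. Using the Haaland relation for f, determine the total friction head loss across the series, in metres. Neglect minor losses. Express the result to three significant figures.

Pipe 1: V = 1.873 m/s, Re = 1.77×10^5, ε/D = 1.07×10^-5, f = 0.01593, h_1 = f(L/D)V²/2g = 4.438 m
Pipe 2: V = 0.1371 m/s, Re = 4.79×10^4, ε/D = 3.10×10^-4, f = 0.02183, h_2 = f(L/D)V²/2g = 0.04730 m
Pipe 3: V = 0.1089 m/s, Re = 4.27×10^4, ε/D = 2.77×10^-4, f = 0.02223, h_3 = f(L/D)V²/2g = 0.006400 m
Series → Q common, losses add: H = Σh = 4.492 m

H ≈ 4.49 m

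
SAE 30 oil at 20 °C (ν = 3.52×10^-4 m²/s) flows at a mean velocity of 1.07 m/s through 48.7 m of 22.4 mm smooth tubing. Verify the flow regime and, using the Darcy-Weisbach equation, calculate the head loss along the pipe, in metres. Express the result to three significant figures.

h_f ≈ 119 m

Re = VD/ν = 1.07·0.02240/3.52×10^-4 = 68.1 → laminar (Re < 2300)
f = 64/Re = 0.9399
h_f = f(L/D)V²/(2g) = 0.9399·(48.7/0.02240)·1.07²/(2·9.81) = 119.2 m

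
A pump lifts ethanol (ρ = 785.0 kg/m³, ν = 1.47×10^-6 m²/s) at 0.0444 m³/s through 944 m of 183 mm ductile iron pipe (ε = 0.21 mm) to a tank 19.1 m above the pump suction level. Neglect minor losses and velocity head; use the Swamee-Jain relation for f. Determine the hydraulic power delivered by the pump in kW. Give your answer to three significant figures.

P_hyd ≈ 12.1 kW

V = 4Q/(πD²) = 1.688 m/s; Re = 2.10×10^5; ε/D = 0.00115; f = 0.02170
h_f = f(L/D)V²/2g = 16.26 m
Total head H = z + h_f = 19.1 + 16.26 = 35.36 m
P_hyd = ρgQH = 785.0·9.81·0.0444·35.36 = 12.09 kW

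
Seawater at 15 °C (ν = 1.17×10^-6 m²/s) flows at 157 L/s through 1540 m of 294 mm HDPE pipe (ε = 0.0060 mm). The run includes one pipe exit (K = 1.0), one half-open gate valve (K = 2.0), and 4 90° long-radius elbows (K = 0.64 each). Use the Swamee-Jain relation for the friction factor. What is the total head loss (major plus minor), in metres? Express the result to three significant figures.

V = 4Q/(πD²) = 2.313 m/s; V²/2g = 0.2726 m
Re = 5.81×10^5, ε/D = 2.04×10^-5 → f = 0.01310 (Swamee-Jain)
Major: h_f = f(L/D)·V²/2g = 0.01310·5238·0.2726 = 18.70 m
Minor: ΣK = 5.56; h_m = ΣK·V²/2g = 1.516 m
Total H_L = 18.70 + 1.516 = 20.22 m

H_L ≈ 20.2 m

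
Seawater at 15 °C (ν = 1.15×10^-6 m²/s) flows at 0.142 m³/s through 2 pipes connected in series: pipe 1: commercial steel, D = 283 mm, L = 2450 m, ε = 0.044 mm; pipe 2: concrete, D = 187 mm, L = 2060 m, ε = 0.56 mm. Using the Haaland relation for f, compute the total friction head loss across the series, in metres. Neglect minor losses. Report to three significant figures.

H ≈ 429 m

Pipe 1: V = 2.257 m/s, Re = 5.56×10^5, ε/D = 1.55×10^-4, f = 0.01471, h_1 = f(L/D)V²/2g = 33.08 m
Pipe 2: V = 5.170 m/s, Re = 8.41×10^5, ε/D = 0.00299, f = 0.02635, h_2 = f(L/D)V²/2g = 395.5 m
Series → Q common, losses add: H = Σh = 428.6 m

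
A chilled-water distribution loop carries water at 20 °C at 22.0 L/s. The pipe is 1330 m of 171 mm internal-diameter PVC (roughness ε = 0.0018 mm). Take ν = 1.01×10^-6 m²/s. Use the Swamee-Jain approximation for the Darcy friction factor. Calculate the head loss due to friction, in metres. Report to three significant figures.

h_f ≈ 5.92 m

V = 4Q/(πD²) = 4·0.0220/(π·0.171²) = 0.9579 m/s
Re = VD/ν = 0.9579·0.171/1.01×10^-6 = 1.62×10^5 → turbulent
ε/D = 0.0018/171 = 1.05×10^-5
Swamee-Jain: f = 0.01627
h_f = f(L/D)V²/(2g) = 0.01627·(1330/0.171)·0.9579²/(2·9.81) = 5.919 m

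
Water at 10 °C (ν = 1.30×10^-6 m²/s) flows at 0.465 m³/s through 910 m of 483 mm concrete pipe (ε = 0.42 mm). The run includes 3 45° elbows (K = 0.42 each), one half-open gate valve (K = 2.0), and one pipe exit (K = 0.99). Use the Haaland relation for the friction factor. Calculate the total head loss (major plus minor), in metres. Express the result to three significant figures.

V = 4Q/(πD²) = 2.538 m/s; V²/2g = 0.3283 m
Re = 9.43×10^5, ε/D = 8.70×10^-4 → f = 0.01933 (Haaland)
Major: h_f = f(L/D)·V²/2g = 0.01933·1884·0.3283 = 11.96 m
Minor: ΣK = 4.25; h_m = ΣK·V²/2g = 1.395 m
Total H_L = 11.96 + 1.395 = 13.35 m

H_L ≈ 13.4 m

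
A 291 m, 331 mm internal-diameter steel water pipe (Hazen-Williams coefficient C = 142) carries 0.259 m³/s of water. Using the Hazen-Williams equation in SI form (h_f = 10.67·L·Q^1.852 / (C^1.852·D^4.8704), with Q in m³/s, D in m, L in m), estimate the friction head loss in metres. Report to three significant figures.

h_f = 10.67·291·0.259^1.852 / (142^1.852·0.331^4.8704) = 5.729 m

h_f ≈ 5.73 m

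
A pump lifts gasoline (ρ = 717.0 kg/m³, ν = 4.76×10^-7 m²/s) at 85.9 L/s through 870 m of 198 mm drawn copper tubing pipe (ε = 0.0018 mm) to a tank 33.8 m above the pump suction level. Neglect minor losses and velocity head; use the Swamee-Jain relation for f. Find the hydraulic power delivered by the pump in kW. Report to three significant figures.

P_hyd ≈ 32.6 kW

V = 4Q/(πD²) = 2.790 m/s; Re = 1.16×10^6; ε/D = 9.09×10^-6; f = 0.01157
h_f = f(L/D)V²/2g = 20.16 m
Total head H = z + h_f = 33.8 + 20.16 = 53.96 m
P_hyd = ρgQH = 717.0·9.81·0.0859·53.96 = 32.60 kW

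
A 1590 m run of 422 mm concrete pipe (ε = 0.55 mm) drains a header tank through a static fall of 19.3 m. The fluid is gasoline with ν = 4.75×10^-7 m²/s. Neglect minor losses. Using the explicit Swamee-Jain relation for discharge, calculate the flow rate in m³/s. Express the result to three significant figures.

Swamee-Jain (Type II): Q = -0.965·√(gD⁵h_f/L)·ln[ε/(3.7D) + √(3.17ν²L/(gD³h_f))]
√(gD⁵h_f/L) = √(9.81·0.422⁵·19.3/1590) = 0.03992
ε/(3.7D) = 3.52×10^-4; √(3.17ν²L/(gD³h_f)) = 8.94×10^-6
Q = -0.965·0.03992·ln(3.612×10^-4) = 0.3053 m³/s
Check: V = 2.18 m/s, Re = 1.94×10^6, f = 0.02115, h_f = 19.4 m ≈ 19.3 m ✓

Q ≈ 0.305 m³/s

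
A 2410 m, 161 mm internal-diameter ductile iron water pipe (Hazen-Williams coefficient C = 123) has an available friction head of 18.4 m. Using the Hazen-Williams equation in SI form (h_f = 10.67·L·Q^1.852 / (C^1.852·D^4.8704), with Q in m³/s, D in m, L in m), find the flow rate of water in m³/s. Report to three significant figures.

Rearranging: Q = [h_f·C^1.852·D^4.8704 / (10.67·L)]^(1/1.852)
Q = [18.4·123^1.852·0.161^4.8704 / (10.67·2410)]^0.540 = 0.02021 m³/s

Q ≈ 0.0202 m³/s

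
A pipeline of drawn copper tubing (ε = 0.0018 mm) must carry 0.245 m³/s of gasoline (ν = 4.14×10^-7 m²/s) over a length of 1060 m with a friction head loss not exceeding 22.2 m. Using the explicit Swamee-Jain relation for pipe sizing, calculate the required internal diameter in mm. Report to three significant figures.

D ≈ 301 mm

Swamee-Jain (Type III): D = 0.66·[ε^1.25·(LQ²/(gh_f))^4.75 + ν·Q^9.4·(L/(gh_f))^5.2]^0.04
LQ²/(gh_f) = 0.2922; L/(gh_f) = 4.867
Term 1 = ε^1.25·(…)^4.75 = 1.91×10^-10; Term 2 = ν·Q^9.4·(…)^5.2 = 2.81×10^-9
D = 0.66·(1.91×10^-10 + 2.81×10^-9)^0.04 = 0.3011 m = 301 mm
Check: V = 3.44 m/s, Re = 2.50×10^6, f = 0.01027, h_f = 21.8 m ≈ 22.2 m ✓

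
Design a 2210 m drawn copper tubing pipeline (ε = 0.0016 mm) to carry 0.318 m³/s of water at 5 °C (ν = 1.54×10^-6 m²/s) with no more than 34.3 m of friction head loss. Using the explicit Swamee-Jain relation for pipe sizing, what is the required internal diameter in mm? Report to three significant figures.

D ≈ 372 mm

Swamee-Jain (Type III): D = 0.66·[ε^1.25·(LQ²/(gh_f))^4.75 + ν·Q^9.4·(L/(gh_f))^5.2]^0.04
LQ²/(gh_f) = 0.6642; L/(gh_f) = 6.568
Term 1 = ε^1.25·(…)^4.75 = 8.15×10^-9; Term 2 = ν·Q^9.4·(…)^5.2 = 5.77×10^-7
D = 0.66·(8.15×10^-9 + 5.77×10^-7)^0.04 = 0.3717 m = 372 mm
Check: V = 2.93 m/s, Re = 7.07×10^5, f = 0.01240, h_f = 32.3 m ≈ 34.3 m ✓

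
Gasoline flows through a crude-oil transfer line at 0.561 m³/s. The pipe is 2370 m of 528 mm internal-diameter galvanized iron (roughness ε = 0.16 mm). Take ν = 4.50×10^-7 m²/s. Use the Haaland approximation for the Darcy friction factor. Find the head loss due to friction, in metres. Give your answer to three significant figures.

h_f ≈ 22.9 m

V = 4Q/(πD²) = 4·0.561/(π·0.528²) = 2.562 m/s
Re = VD/ν = 2.562·0.528/4.50×10^-7 = 3.01×10^6 → turbulent
ε/D = 0.16/528 = 3.03×10^-4
Haaland: f = 0.01522
h_f = f(L/D)V²/(2g) = 0.01522·(2370/0.528)·2.562²/(2·9.81) = 22.86 m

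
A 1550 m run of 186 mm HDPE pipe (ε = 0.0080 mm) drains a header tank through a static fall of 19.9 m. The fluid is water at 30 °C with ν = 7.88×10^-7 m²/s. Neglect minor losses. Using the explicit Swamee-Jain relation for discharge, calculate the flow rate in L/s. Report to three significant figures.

Swamee-Jain (Type II): Q = -0.965·√(gD⁵h_f/L)·ln[ε/(3.7D) + √(3.17ν²L/(gD³h_f))]
√(gD⁵h_f/L) = √(9.81·0.186⁵·19.9/1550) = 0.005295
ε/(3.7D) = 1.16×10^-5; √(3.17ν²L/(gD³h_f)) = 4.93×10^-5
Q = -0.965·0.005295·ln(6.091×10^-5) = 0.04960 m³/s
Check: V = 1.83 m/s, Re = 4.31×10^5, f = 0.01404, h_f = 19.9 m ≈ 19.9 m ✓

Q ≈ 49.6 L/s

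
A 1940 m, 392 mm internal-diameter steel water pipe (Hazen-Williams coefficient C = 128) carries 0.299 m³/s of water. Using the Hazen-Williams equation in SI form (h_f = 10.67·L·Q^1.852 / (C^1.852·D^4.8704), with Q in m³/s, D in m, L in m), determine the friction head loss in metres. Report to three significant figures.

h_f = 10.67·1940·0.299^1.852 / (128^1.852·0.392^4.8704) = 26.50 m

h_f ≈ 26.5 m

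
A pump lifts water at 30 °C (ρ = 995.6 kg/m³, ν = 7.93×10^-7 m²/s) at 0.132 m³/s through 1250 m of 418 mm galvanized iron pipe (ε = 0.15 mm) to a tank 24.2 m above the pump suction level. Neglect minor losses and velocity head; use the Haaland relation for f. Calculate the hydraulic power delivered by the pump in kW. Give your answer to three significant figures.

P_hyd ≈ 34.2 kW

V = 4Q/(πD²) = 0.9619 m/s; Re = 5.07×10^5; ε/D = 3.59×10^-4; f = 0.01660
h_f = f(L/D)V²/2g = 2.340 m
Total head H = z + h_f = 24.2 + 2.340 = 26.54 m
P_hyd = ρgQH = 995.6·9.81·0.132·26.54 = 34.22 kW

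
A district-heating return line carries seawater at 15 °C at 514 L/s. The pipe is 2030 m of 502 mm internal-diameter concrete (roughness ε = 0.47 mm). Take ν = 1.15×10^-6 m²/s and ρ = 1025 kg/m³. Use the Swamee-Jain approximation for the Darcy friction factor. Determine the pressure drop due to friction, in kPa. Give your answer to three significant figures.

V = 4Q/(πD²) = 4·0.514/(π·0.502²) = 2.597 m/s
Re = VD/ν = 2.597·0.502/1.15×10^-6 = 1.13×10^6 → turbulent
ε/D = 0.47/502 = 9.36×10^-4
Swamee-Jain: f = 0.01969
h_f = f(L/D)V²/(2g) = 0.01969·(2030/0.502)·2.597²/(2·9.81) = 27.37 m
Δp = ρg·h_f = 1025·9.81·27.37 = 275.2 kPa

Δp ≈ 275 kPa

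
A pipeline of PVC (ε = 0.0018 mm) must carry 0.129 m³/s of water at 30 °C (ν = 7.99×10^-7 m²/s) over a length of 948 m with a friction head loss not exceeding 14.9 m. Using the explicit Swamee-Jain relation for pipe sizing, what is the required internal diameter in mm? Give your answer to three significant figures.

D ≈ 257 mm

Swamee-Jain (Type III): D = 0.66·[ε^1.25·(LQ²/(gh_f))^4.75 + ν·Q^9.4·(L/(gh_f))^5.2]^0.04
LQ²/(gh_f) = 0.1079; L/(gh_f) = 6.486
Term 1 = ε^1.25·(…)^4.75 = 1.68×10^-12; Term 2 = ν·Q^9.4·(…)^5.2 = 5.81×10^-11
D = 0.66·(1.68×10^-12 + 5.81×10^-11)^0.04 = 0.2574 m = 257 mm
Check: V = 2.48 m/s, Re = 7.99×10^5, f = 0.01221, h_f = 14.1 m ≈ 14.9 m ✓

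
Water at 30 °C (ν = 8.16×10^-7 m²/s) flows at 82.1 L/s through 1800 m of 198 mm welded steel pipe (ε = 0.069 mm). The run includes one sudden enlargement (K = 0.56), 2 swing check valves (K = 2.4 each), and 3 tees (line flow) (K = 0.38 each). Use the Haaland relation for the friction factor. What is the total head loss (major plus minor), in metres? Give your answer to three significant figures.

V = 4Q/(πD²) = 2.666 m/s; V²/2g = 0.3624 m
Re = 6.47×10^5, ε/D = 3.48×10^-4 → f = 0.01631 (Haaland)
Major: h_f = f(L/D)·V²/2g = 0.01631·9091·0.3624 = 53.72 m
Minor: ΣK = 6.50; h_m = ΣK·V²/2g = 2.355 m
Total H_L = 53.72 + 2.355 = 56.08 m

H_L ≈ 56.1 m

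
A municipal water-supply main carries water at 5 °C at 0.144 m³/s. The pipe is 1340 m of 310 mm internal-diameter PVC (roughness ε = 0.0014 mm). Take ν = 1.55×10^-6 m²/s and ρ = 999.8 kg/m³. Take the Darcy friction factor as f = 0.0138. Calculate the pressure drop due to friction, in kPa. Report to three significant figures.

V = 4Q/(πD²) = 4·0.144/(π·0.310²) = 1.908 m/s
h_f = f(L/D)V²/(2g) = 0.01380·(1340/0.310)·1.908²/(2·9.81) = 11.07 m
Δp = ρg·h_f = 999.8·9.81·11.07 = 108.5 kPa

Δp ≈ 109 kPa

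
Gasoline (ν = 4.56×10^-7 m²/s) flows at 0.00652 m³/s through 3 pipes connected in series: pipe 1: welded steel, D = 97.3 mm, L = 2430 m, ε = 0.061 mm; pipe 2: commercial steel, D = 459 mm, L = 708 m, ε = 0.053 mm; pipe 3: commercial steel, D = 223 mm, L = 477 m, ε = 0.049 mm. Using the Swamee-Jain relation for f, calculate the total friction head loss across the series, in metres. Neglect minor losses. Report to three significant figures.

H ≈ 19.3 m

Pipe 1: V = 0.8769 m/s, Re = 1.87×10^5, ε/D = 6.27×10^-4, f = 0.01968, h_1 = f(L/D)V²/2g = 19.26 m
Pipe 2: V = 0.03940 m/s, Re = 3.97×10^4, ε/D = 1.15×10^-4, f = 0.02230, h_2 = f(L/D)V²/2g = 0.002722 m
Pipe 3: V = 0.1669 m/s, Re = 8.16×10^4, ε/D = 2.20×10^-4, f = 0.01976, h_3 = f(L/D)V²/2g = 0.06003 m
Series → Q common, losses add: H = Σh = 19.32 m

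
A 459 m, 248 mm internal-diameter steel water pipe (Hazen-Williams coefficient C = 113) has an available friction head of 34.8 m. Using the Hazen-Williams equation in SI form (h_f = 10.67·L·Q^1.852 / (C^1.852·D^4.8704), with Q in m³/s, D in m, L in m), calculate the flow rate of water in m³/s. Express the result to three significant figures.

Q ≈ 0.200 m³/s

Rearranging: Q = [h_f·C^1.852·D^4.8704 / (10.67·L)]^(1/1.852)
Q = [34.8·113^1.852·0.248^4.8704 / (10.67·459)]^0.540 = 0.1998 m³/s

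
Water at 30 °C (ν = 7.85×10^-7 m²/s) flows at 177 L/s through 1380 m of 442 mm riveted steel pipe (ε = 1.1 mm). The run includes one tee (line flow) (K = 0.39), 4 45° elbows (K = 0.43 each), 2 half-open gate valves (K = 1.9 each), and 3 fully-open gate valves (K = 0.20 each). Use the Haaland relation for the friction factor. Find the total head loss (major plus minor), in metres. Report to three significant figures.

H_L ≈ 5.76 m

V = 4Q/(πD²) = 1.154 m/s; V²/2g = 0.06782 m
Re = 6.50×10^5, ε/D = 0.00249 → f = 0.02511 (Haaland)
Major: h_f = f(L/D)·V²/2g = 0.02511·3122·0.06782 = 5.317 m
Minor: ΣK = 6.51; h_m = ΣK·V²/2g = 0.4415 m
Total H_L = 5.317 + 0.4415 = 5.758 m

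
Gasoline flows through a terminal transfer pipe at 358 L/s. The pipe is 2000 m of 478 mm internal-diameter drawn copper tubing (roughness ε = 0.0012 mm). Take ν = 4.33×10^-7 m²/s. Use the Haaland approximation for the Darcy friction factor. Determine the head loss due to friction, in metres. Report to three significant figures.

V = 4Q/(πD²) = 4·0.358/(π·0.478²) = 1.995 m/s
Re = VD/ν = 1.995·0.478/4.33×10^-7 = 2.20×10^6 → turbulent
ε/D = 0.0012/478 = 2.51×10^-6
Haaland: f = 0.01026
h_f = f(L/D)V²/(2g) = 0.01026·(2000/0.478)·1.995²/(2·9.81) = 8.708 m

h_f ≈ 8.71 m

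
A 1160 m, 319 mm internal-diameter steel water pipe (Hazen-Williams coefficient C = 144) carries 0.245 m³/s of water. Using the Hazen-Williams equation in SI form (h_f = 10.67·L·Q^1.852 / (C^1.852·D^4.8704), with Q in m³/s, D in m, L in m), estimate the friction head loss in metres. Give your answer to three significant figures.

h_f ≈ 24.0 m

h_f = 10.67·1160·0.245^1.852 / (144^1.852·0.319^4.8704) = 24.03 m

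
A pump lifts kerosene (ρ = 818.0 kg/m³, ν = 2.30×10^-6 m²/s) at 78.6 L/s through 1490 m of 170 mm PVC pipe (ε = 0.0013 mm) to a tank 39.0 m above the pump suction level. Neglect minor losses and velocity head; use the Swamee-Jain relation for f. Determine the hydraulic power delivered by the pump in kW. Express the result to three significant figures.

P_hyd ≈ 74.9 kW

V = 4Q/(πD²) = 3.463 m/s; Re = 2.56×10^5; ε/D = 7.65×10^-6; f = 0.01489
h_f = f(L/D)V²/2g = 79.78 m
Total head H = z + h_f = 39.0 + 79.78 = 118.8 m
P_hyd = ρgQH = 818.0·9.81·0.0786·118.8 = 74.92 kW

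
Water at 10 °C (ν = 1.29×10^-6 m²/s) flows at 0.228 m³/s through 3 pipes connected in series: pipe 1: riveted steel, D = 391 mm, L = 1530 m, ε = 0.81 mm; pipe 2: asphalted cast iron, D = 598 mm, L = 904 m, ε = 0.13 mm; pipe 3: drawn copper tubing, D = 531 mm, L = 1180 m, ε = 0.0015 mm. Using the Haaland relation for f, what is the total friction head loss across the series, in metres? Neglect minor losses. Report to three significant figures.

H ≈ 19.7 m

Pipe 1: V = 1.899 m/s, Re = 5.76×10^5, ε/D = 0.00207, f = 0.02396, h_1 = f(L/D)V²/2g = 17.23 m
Pipe 2: V = 0.8118 m/s, Re = 3.76×10^5, ε/D = 2.17×10^-4, f = 0.01583, h_2 = f(L/D)V²/2g = 0.8040 m
Pipe 3: V = 1.030 m/s, Re = 4.24×10^5, ε/D = 2.82×10^-6, f = 0.01349, h_3 = f(L/D)V²/2g = 1.619 m
Series → Q common, losses add: H = Σh = 19.65 m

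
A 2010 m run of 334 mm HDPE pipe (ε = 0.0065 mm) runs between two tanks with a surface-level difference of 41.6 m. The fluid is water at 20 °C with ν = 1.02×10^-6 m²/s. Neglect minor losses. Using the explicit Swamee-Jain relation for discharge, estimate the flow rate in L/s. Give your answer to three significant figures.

Swamee-Jain (Type II): Q = -0.965·√(gD⁵h_f/L)·ln[ε/(3.7D) + √(3.17ν²L/(gD³h_f))]
√(gD⁵h_f/L) = √(9.81·0.334⁵·41.6/2010) = 0.02905
ε/(3.7D) = 5.26×10^-6; √(3.17ν²L/(gD³h_f)) = 2.09×10^-5
Q = -0.965·0.02905·ln(2.614×10^-5) = 0.2958 m³/s
Check: V = 3.38 m/s, Re = 1.11×10^6, f = 0.01190, h_f = 41.6 m ≈ 41.6 m ✓

Q ≈ 296 L/s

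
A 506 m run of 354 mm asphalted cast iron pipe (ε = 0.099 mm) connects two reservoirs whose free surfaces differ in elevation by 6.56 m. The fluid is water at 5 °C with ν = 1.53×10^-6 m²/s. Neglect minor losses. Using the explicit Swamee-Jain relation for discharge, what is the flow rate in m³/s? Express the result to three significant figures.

Swamee-Jain (Type II): Q = -0.965·√(gD⁵h_f/L)·ln[ε/(3.7D) + √(3.17ν²L/(gD³h_f))]
√(gD⁵h_f/L) = √(9.81·0.354⁵·6.56/506) = 0.02659
ε/(3.7D) = 7.56×10^-5; √(3.17ν²L/(gD³h_f)) = 3.63×10^-5
Q = -0.965·0.02659·ln(1.119×10^-4) = 0.2335 m³/s
Check: V = 2.37 m/s, Re = 5.49×10^5, f = 0.01610, h_f = 6.60 m ≈ 6.56 m ✓

Q ≈ 0.233 m³/s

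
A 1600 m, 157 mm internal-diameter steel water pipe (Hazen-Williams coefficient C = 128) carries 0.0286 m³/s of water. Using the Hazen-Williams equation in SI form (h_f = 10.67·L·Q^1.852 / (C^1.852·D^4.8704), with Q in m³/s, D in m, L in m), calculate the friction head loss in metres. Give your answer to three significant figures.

h_f ≈ 24.4 m

h_f = 10.67·1600·0.0286^1.852 / (128^1.852·0.157^4.8704) = 24.39 m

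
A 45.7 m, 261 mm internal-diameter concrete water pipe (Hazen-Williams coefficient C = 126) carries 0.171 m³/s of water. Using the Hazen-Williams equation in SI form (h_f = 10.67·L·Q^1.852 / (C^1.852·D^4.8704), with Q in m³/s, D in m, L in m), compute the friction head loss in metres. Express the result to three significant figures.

h_f ≈ 1.66 m

h_f = 10.67·45.7·0.171^1.852 / (126^1.852·0.261^4.8704) = 1.655 m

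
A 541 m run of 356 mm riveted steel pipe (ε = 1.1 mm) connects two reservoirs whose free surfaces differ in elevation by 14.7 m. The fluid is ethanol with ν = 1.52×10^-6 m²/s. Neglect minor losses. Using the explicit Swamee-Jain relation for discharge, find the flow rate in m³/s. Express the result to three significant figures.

Q ≈ 0.266 m³/s

Swamee-Jain (Type II): Q = -0.965·√(gD⁵h_f/L)·ln[ε/(3.7D) + √(3.17ν²L/(gD³h_f))]
√(gD⁵h_f/L) = √(9.81·0.356⁵·14.7/541) = 0.03904
ε/(3.7D) = 8.35×10^-4; √(3.17ν²L/(gD³h_f)) = 2.47×10^-5
Q = -0.965·0.03904·ln(8.598×10^-4) = 0.2659 m³/s
Check: V = 2.67 m/s, Re = 6.26×10^5, f = 0.02669, h_f = 14.8 m ≈ 14.7 m ✓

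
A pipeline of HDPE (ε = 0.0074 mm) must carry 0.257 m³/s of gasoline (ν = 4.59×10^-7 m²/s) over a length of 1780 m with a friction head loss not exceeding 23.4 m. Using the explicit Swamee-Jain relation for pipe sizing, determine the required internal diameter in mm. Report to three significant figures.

D ≈ 342 mm

Swamee-Jain (Type III): D = 0.66·[ε^1.25·(LQ²/(gh_f))^4.75 + ν·Q^9.4·(L/(gh_f))^5.2]^0.04
LQ²/(gh_f) = 0.5122; L/(gh_f) = 7.754
Term 1 = ε^1.25·(…)^4.75 = 1.61×10^-8; Term 2 = ν·Q^9.4·(…)^5.2 = 5.51×10^-8
D = 0.66·(1.61×10^-8 + 5.51×10^-8)^0.04 = 0.3417 m = 342 mm
Check: V = 2.80 m/s, Re = 2.09×10^6, f = 0.01106, h_f = 23.1 m ≈ 23.4 m ✓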